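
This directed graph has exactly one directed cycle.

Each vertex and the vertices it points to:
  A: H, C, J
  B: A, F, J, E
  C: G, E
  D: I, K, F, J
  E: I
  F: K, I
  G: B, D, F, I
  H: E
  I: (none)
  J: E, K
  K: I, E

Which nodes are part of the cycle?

A, B, C, G

DFS with gray/black marking from A:
A gray
  H gray
    E gray
      I gray
      I black
    E black
  H black
  C gray
    G gray
      B gray
        B→A: A is gray → back edge
Back edge closes the cycle A → C → G → B → A; its vertices are {A, B, C, G}.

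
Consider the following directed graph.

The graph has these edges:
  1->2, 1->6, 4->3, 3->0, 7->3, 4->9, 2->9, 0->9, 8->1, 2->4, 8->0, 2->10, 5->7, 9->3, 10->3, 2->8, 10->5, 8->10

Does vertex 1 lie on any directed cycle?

1 is on a cycle iff 1 can reach itself via ≥1 edge.
1 → 2 → 8 → 1 — yes.

Yes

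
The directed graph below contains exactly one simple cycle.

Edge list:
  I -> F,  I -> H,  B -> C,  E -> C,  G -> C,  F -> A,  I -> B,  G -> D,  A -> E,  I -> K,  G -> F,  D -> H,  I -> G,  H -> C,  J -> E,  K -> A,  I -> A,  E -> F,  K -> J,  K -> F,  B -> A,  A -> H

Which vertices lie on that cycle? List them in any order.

DFS with gray/black marking from F:
F gray
  A gray
    E gray
      E→F: F is gray → back edge
Back edge closes the cycle F → A → E → F; its vertices are {A, E, F}.

A, E, F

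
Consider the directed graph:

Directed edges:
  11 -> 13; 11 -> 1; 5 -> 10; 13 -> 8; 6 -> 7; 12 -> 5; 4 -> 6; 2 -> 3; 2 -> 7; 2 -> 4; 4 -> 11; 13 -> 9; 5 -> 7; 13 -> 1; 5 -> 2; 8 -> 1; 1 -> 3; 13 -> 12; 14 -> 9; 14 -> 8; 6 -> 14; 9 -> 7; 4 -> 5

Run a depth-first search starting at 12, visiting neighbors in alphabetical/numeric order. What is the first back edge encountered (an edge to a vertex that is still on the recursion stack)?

4->5

DFS from 12 (visiting neighbors in alphabetical/numeric order); mark gray on enter, black on exit:
12 gray
  5 gray
    2 gray
      3 gray
      3 black
      4 gray
        4→5: 5 is gray → back edge
First back edge: 4 → 5.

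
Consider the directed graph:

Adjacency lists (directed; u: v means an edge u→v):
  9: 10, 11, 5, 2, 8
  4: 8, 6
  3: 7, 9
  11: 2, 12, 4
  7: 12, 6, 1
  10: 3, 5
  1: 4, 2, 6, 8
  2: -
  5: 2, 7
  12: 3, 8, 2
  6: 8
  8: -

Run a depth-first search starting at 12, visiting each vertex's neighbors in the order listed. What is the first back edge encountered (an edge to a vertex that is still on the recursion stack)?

DFS from 12 (visiting each vertex's neighbors in the order listed); mark gray on enter, black on exit:
12 gray
  3 gray
    7 gray
      7→12: 12 is gray → back edge
First back edge: 7 → 12.

7→12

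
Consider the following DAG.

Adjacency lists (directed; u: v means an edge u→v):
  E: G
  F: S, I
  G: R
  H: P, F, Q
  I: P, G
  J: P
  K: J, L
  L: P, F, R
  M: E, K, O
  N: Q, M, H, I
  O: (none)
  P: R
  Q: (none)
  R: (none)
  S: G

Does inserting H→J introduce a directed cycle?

Adding H→J creates a cycle iff J can already reach H.
Explore from J: no path reaches H. The graph stays acyclic.

No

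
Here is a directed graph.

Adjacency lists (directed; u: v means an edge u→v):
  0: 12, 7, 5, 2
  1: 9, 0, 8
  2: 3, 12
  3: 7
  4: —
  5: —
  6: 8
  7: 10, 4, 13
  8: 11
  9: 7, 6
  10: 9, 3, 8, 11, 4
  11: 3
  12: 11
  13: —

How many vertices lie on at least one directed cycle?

7

A vertex is on a directed cycle iff it belongs to a strongly connected component of size ≥ 2 (or has a self-loop).
The vertices on cycles are {3, 6, 7, 8, 9, 10, 11} — 7 in total.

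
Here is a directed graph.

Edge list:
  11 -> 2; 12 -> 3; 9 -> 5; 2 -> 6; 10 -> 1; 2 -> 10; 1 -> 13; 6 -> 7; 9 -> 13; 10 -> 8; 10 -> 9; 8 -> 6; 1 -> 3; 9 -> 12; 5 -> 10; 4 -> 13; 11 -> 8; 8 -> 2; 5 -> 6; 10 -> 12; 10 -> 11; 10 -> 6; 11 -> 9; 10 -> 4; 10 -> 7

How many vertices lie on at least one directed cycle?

6

A vertex is on a directed cycle iff it belongs to a strongly connected component of size ≥ 2 (or has a self-loop).
The vertices on cycles are {2, 5, 8, 9, 10, 11} — 6 in total.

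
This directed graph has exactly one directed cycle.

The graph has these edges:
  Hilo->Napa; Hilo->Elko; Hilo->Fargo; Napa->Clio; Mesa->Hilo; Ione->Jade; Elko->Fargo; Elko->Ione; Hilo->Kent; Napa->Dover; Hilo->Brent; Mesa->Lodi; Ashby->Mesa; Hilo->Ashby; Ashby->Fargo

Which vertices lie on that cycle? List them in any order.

Hilo, Mesa, Ashby

DFS with gray/black marking from Hilo:
Hilo gray
  Brent gray
  Brent black
  Kent gray
  Kent black
  Napa gray
    Dover gray
    Dover black
    Clio gray
    Clio black
  Napa black
  Elko gray
    Ione gray
      Jade gray
      Jade black
    Ione black
    Fargo gray
    Fargo black
  Elko black
  Hilo→Fargo: Fargo black — skip
  Ashby gray
    Ashby→Fargo: Fargo black — skip
    Mesa gray
      Mesa→Hilo: Hilo is gray → back edge
Back edge closes the cycle Hilo → Ashby → Mesa → Hilo; its vertices are {Hilo, Mesa, Ashby}.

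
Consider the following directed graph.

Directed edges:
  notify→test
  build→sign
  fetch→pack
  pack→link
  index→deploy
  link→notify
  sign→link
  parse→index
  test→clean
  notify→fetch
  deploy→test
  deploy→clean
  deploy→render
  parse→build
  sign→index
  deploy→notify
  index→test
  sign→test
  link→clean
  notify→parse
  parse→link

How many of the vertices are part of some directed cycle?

9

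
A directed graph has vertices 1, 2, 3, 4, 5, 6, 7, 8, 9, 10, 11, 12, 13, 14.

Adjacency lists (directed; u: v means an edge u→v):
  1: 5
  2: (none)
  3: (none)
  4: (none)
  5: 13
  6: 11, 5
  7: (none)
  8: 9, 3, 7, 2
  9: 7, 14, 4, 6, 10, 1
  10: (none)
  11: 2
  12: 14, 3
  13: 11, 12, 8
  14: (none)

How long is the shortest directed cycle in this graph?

5

For each vertex v, BFS finds the shortest path from v back to v.
The shortest such closed walk is 13 → 8 → 9 → 1 → 5 → 13, length 5.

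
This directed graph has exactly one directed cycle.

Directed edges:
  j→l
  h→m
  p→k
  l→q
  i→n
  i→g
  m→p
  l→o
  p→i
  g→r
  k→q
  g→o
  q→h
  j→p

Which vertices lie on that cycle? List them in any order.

h, k, m, p, q

DFS with gray/black marking from p:
p gray
  k gray
    q gray
      h gray
        m gray
          m→p: p is gray → back edge
Back edge closes the cycle p → k → q → h → m → p; its vertices are {h, k, m, p, q}.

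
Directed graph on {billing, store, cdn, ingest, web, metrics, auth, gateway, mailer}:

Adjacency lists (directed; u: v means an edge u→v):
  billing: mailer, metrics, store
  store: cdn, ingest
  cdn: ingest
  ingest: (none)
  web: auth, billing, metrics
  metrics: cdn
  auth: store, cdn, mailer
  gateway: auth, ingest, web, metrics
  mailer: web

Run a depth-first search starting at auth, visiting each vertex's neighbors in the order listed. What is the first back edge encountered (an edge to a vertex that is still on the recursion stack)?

web→auth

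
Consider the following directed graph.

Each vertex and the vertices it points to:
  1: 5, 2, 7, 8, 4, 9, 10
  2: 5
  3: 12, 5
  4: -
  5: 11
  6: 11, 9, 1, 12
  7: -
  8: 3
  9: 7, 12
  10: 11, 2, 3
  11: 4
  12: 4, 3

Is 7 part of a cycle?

7 lies on a cycle iff there is a path from 7 back to itself.
Exploring from 7, it never reaches itself; equivalently, its strongly connected component is a singleton.

No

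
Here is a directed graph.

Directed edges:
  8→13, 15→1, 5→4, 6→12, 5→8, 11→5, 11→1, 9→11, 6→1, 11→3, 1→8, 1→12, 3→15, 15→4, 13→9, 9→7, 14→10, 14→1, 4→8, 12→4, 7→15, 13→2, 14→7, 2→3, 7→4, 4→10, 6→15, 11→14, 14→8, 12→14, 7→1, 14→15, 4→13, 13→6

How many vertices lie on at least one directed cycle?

14

A vertex is on a directed cycle iff it belongs to a strongly connected component of size ≥ 2 (or has a self-loop).
The vertices on cycles are {1, 2, 3, 4, 5, 6, 7, 8, 9, 11, 12, 13, 14, 15} — 14 in total.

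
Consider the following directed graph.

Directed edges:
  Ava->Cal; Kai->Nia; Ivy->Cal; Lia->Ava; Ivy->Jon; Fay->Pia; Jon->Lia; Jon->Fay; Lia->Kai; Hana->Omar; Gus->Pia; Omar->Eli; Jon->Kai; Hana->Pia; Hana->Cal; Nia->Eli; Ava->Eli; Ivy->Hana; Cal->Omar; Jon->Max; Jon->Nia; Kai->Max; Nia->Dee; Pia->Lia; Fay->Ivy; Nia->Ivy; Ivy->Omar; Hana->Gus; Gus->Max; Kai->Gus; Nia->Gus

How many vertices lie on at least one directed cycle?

9

A vertex is on a directed cycle iff it belongs to a strongly connected component of size ≥ 2 (or has a self-loop).
The vertices on cycles are {Fay, Gus, Ivy, Jon, Kai, Lia, Nia, Pia, Hana} — 9 in total.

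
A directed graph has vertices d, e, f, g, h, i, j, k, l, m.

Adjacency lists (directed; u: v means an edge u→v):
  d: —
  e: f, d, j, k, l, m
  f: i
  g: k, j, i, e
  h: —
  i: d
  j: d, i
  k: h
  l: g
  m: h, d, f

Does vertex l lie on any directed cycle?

Yes

l is on a cycle iff l can reach itself via ≥1 edge.
l → g → e → l — yes.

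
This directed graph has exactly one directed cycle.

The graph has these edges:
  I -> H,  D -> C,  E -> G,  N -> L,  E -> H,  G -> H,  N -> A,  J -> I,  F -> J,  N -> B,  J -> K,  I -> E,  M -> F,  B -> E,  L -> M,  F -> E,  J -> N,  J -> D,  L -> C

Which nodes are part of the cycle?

DFS with gray/black marking from F:
F gray
  J gray
    N gray
      B gray
        E gray
          H gray
          H black
          G gray
            G→H: H black — skip
          G black
        E black
      B black
      L gray
        C gray
        C black
        M gray
          M→F: F is gray → back edge
Back edge closes the cycle F → J → N → L → M → F; its vertices are {F, J, L, M, N}.

F, J, L, M, N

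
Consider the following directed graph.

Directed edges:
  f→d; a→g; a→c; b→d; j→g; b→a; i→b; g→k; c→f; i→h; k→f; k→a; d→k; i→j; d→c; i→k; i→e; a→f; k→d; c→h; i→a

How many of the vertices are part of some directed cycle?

6

A vertex is on a directed cycle iff it belongs to a strongly connected component of size ≥ 2 (or has a self-loop).
The vertices on cycles are {a, c, d, f, g, k} — 6 in total.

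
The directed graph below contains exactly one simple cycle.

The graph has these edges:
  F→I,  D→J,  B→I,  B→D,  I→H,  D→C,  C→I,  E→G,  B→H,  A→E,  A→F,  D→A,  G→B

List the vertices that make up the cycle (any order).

DFS with gray/black marking from D:
D gray
  J gray
  J black
  A gray
    F gray
      I gray
        H gray
        H black
      I black
    F black
    E gray
      G gray
        B gray
          B→H: H black — skip
          B→I: I black — skip
          B→D: D is gray → back edge
Back edge closes the cycle D → A → E → G → B → D; its vertices are {A, B, D, E, G}.

A, B, D, E, G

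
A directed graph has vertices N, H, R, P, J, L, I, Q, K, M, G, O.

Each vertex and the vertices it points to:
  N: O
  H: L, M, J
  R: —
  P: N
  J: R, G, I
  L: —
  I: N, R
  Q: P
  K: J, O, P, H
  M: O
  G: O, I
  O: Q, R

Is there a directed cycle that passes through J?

No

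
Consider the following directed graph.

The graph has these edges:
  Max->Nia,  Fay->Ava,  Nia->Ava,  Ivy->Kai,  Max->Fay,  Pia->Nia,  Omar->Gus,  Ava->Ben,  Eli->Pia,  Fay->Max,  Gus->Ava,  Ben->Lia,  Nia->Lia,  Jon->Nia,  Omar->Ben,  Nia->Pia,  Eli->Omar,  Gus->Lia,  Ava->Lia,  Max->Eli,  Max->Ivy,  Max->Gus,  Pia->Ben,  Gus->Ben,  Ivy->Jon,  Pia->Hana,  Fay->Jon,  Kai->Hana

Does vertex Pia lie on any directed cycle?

Yes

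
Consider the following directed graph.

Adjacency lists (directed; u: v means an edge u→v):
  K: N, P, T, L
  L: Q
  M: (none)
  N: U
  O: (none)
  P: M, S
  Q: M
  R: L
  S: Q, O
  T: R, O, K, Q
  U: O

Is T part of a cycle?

T is on a cycle iff T can reach itself via ≥1 edge.
T → K → T — yes.

Yes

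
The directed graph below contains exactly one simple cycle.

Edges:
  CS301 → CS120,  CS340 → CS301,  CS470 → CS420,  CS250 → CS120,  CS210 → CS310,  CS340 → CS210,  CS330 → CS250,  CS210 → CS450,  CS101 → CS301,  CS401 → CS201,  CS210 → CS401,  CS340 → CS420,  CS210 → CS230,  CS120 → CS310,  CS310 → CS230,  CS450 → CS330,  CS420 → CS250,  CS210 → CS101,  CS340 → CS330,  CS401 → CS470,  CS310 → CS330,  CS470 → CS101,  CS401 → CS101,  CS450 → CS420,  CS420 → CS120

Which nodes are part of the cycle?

DFS with gray/black marking from CS310:
CS310 gray
  CS230 gray
  CS230 black
  CS330 gray
    CS250 gray
      CS120 gray
        CS120→CS310: CS310 is gray → back edge
Back edge closes the cycle CS310 → CS330 → CS250 → CS120 → CS310; its vertices are {CS120, CS250, CS310, CS330}.

CS120, CS250, CS310, CS330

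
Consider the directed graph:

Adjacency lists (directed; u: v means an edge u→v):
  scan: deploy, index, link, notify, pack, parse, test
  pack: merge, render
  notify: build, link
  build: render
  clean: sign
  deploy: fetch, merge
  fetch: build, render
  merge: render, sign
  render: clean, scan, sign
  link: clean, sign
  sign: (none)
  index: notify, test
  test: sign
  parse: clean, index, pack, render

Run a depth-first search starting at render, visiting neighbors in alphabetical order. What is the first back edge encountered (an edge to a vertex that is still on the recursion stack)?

DFS from render (visiting neighbors in alphabetical order); mark gray on enter, black on exit:
render gray
  clean gray
    sign gray
    sign black
  clean black
  scan gray
    deploy gray
      fetch gray
        build gray
          build→render: render is gray → back edge
First back edge: build → render.

build→render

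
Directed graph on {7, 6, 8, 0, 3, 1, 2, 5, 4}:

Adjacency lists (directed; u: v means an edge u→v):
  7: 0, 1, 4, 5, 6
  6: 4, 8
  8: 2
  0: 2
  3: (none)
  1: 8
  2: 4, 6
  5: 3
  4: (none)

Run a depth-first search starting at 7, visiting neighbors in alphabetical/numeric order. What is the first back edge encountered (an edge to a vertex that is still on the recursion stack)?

8->2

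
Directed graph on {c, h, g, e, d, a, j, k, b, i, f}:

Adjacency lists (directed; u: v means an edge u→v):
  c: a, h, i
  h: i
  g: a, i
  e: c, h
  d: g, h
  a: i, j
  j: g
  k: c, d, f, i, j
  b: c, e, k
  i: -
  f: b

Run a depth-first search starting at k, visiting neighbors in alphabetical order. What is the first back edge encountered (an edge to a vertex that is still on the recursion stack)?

DFS from k (visiting neighbors in alphabetical order); mark gray on enter, black on exit:
k gray
  c gray
    a gray
      i gray
      i black
      j gray
        g gray
          g→a: a is gray → back edge
First back edge: g → a.

g→a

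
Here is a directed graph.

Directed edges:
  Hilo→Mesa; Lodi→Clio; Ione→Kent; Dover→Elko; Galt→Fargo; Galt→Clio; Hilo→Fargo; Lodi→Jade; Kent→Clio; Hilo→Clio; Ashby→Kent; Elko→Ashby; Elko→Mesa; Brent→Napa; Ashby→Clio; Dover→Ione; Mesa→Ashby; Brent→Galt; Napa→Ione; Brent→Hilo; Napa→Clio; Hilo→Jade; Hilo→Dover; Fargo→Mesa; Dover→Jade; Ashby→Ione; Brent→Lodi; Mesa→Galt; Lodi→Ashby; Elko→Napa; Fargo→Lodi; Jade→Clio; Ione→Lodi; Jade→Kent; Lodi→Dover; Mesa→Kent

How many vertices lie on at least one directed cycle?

A vertex is on a directed cycle iff it belongs to a strongly connected component of size ≥ 2 (or has a self-loop).
The vertices on cycles are {Elko, Galt, Ione, Lodi, Mesa, Napa, Ashby, Dover, Fargo} — 9 in total.

9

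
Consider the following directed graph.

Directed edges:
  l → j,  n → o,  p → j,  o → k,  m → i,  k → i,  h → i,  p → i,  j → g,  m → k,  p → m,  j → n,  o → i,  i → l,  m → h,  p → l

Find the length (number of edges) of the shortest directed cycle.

For each vertex v, BFS finds the shortest path from v back to v.
The shortest such closed walk is l → j → n → o → i → l, length 5.

5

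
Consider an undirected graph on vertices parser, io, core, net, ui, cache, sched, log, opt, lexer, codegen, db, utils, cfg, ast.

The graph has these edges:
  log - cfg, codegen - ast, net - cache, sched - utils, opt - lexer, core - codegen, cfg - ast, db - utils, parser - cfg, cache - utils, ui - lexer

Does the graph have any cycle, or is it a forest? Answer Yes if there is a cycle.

DFS, tracking each vertex's parent; an edge to a visited non-parent vertex closes a cycle.
Start from utils:
visit utils (parent –)
  visit cache (parent utils)
    visit net (parent cache)
      net–cache: parent, skip
    cache–utils: parent, skip
  visit sched (parent utils)
    sched–utils: parent, skip
  visit db (parent utils)
    db–utils: parent, skip
visit parser (parent –)
  visit cfg (parent parser)
    visit log (parent cfg)
      log–cfg: parent, skip
    visit ast (parent cfg)
      visit codegen (parent ast)
        codegen–ast: parent, skip
        visit core (parent codegen)
          core–codegen: parent, skip
      ast–cfg: parent, skip
    cfg–parser: parent, skip
visit io (parent –)
visit ui (parent –)
  visit lexer (parent ui)
    lexer–ui: parent, skip
    visit opt (parent lexer)
      opt–lexer: parent, skip
No non-parent visited neighbor found — the graph is a forest.

No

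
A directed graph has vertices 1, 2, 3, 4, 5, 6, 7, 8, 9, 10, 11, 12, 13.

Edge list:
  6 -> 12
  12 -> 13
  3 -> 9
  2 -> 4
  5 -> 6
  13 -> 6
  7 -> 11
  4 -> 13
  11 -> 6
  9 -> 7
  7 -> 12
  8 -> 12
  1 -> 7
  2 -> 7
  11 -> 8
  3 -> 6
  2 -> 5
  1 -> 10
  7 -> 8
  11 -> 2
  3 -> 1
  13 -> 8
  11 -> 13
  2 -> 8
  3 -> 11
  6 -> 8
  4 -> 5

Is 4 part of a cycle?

No

4 lies on a cycle iff there is a path from 4 back to itself.
Exploring from 4, it never reaches itself; equivalently, its strongly connected component is a singleton.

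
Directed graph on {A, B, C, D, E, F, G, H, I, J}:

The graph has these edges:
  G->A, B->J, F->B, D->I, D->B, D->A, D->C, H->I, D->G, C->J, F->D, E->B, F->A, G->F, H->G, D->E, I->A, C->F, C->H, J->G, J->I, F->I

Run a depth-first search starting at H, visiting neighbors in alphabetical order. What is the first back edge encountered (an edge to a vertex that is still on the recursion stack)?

DFS from H (visiting neighbors in alphabetical order); mark gray on enter, black on exit:
H gray
  G gray
    A gray
    A black
    F gray
      F→A: A black — skip
      B gray
        J gray
          J→G: G is gray → back edge
First back edge: J → G.

J→G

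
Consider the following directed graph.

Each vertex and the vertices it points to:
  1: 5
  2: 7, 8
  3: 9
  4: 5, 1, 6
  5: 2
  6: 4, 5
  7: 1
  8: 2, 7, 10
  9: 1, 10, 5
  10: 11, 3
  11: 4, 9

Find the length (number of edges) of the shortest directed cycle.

For each vertex v, BFS finds the shortest path from v back to v.
The shortest such closed walk is 8 → 2 → 8, length 2.

2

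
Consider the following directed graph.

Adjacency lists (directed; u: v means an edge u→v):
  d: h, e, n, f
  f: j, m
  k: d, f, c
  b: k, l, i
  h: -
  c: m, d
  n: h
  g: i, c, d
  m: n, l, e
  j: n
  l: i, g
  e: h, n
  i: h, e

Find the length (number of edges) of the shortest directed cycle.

For each vertex v, BFS finds the shortest path from v back to v.
The shortest such closed walk is l → g → c → m → l, length 4.

4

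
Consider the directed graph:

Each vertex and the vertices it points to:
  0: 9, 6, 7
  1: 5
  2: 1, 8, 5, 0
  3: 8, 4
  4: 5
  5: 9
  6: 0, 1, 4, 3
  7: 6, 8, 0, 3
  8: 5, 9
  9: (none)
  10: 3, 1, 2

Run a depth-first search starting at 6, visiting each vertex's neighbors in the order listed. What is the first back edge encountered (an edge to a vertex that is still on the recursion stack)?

0->6

DFS from 6 (visiting each vertex's neighbors in the order listed); mark gray on enter, black on exit:
6 gray
  0 gray
    9 gray
    9 black
    0→6: 6 is gray → back edge
First back edge: 0 → 6.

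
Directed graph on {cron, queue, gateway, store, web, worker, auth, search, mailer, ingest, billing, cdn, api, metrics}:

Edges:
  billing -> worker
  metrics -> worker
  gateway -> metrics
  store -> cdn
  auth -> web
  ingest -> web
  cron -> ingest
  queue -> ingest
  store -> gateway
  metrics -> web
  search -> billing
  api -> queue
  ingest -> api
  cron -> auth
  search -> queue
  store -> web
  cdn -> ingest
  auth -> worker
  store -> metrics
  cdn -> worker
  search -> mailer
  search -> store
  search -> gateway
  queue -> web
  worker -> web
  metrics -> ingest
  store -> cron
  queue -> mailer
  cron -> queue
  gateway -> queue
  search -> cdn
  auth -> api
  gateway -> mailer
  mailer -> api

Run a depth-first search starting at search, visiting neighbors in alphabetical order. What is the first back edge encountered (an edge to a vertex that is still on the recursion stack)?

queue→ingest

DFS from search (visiting neighbors in alphabetical order); mark gray on enter, black on exit:
search gray
  billing gray
    worker gray
      web gray
      web black
    worker black
  billing black
  cdn gray
    ingest gray
      api gray
        queue gray
          queue→ingest: ingest is gray → back edge
First back edge: queue → ingest.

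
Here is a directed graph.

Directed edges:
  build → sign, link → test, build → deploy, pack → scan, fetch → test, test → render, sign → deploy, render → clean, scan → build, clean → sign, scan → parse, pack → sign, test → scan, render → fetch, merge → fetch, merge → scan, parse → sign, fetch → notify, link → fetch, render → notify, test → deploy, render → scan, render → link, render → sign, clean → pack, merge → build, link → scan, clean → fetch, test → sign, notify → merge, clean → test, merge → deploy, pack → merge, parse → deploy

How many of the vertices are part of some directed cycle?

A vertex is on a directed cycle iff it belongs to a strongly connected component of size ≥ 2 (or has a self-loop).
The vertices on cycles are {link, pack, test, clean, fetch, merge, notify, render} — 8 in total.

8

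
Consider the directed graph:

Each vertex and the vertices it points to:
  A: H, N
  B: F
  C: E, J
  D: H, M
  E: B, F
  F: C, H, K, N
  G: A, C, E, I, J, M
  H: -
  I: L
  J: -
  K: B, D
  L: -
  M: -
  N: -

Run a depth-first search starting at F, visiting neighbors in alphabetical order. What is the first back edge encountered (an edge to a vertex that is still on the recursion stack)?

B→F

DFS from F (visiting neighbors in alphabetical order); mark gray on enter, black on exit:
F gray
  C gray
    E gray
      B gray
        B→F: F is gray → back edge
First back edge: B → F.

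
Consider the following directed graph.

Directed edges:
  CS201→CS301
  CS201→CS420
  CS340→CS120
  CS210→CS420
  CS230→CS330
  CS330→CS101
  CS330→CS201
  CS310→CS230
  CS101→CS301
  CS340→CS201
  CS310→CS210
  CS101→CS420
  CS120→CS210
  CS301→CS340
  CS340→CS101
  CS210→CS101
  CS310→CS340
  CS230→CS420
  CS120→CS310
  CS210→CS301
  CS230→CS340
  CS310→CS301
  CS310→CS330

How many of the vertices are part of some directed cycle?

9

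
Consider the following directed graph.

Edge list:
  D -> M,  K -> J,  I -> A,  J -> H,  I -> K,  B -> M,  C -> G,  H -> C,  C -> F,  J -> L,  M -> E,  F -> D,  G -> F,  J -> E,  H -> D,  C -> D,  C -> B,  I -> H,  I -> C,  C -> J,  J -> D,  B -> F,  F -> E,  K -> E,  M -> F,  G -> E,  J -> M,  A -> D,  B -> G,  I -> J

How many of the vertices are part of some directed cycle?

A vertex is on a directed cycle iff it belongs to a strongly connected component of size ≥ 2 (or has a self-loop).
The vertices on cycles are {C, D, F, H, J, M} — 6 in total.

6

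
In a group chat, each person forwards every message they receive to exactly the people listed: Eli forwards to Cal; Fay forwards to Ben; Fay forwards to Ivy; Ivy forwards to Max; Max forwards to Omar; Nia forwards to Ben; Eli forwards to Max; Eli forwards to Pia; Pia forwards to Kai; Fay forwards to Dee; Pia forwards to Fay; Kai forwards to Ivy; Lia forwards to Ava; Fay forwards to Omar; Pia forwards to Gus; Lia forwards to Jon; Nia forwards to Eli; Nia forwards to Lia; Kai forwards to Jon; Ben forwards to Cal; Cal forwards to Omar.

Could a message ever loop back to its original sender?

DFS with white/gray/black marking, starting from Dee:
Dee gray
Dee black
Omar gray
Omar black
Max gray
  Max→Omar: Omar black — skip
Max black
Nia gray
  Ben gray
    Cal gray
      Cal→Omar: Omar black — skip
    Cal black
  Ben black
  Lia gray
    Ava gray
    Ava black
    Jon gray
    Jon black
  Lia black
  Eli gray
    Eli→Cal: Cal black — skip
    Eli→Max: Max black — skip
    Pia gray
      Gus gray
      Gus black
      Kai gray
        Ivy gray
          Ivy→Max: Max black — skip
        Ivy black
        Kai→Jon: Jon black — skip
      Kai black
      Fay gray
        Fay→Omar: Omar black — skip
        Fay→Ivy: Ivy black — skip
        Fay→Ben: Ben black — skip
        Fay→Dee: Dee black — skip
      Fay black
    Pia black
  Eli black
Nia black
Every edge goes to a white or black vertex — no back edge, so the graph is acyclic.

No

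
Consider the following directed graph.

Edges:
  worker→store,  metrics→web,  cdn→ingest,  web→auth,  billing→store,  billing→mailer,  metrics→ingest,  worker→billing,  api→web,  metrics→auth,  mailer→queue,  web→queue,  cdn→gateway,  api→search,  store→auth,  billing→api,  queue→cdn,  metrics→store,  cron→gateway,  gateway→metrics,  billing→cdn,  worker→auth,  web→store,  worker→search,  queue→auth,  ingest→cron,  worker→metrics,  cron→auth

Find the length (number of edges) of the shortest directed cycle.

4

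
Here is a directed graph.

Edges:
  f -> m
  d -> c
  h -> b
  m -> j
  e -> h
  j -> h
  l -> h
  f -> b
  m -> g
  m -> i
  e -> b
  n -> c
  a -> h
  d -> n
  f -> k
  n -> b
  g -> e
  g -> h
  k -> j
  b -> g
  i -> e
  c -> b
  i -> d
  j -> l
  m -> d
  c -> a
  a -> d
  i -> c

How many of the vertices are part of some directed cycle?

8

A vertex is on a directed cycle iff it belongs to a strongly connected component of size ≥ 2 (or has a self-loop).
The vertices on cycles are {a, b, c, d, e, g, h, n} — 8 in total.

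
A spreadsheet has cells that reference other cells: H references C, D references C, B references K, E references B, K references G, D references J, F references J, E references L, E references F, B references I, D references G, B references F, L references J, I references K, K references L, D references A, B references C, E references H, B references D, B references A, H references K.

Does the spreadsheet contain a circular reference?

No

DFS with white/gray/black marking, starting from L:
L gray
  J gray
  J black
L black
A gray
A black
B gray
  F gray
    F→J: J black — skip
  F black
  D gray
    D→J: J black — skip
    C gray
    C black
    D→A: A black — skip
    G gray
    G black
  D black
  I gray
    K gray
      K→G: G black — skip
      K→L: L black — skip
    K black
  I black
  B→A: A black — skip
  B→C: C black — skip
  B→K: K black — skip
B black
E gray
  E→L: L black — skip
  E→F: F black — skip
  H gray
    H→K: K black — skip
    H→C: C black — skip
  H black
  E→B: B black — skip
E black
Every edge goes to a white or black vertex — no back edge, so the graph is acyclic.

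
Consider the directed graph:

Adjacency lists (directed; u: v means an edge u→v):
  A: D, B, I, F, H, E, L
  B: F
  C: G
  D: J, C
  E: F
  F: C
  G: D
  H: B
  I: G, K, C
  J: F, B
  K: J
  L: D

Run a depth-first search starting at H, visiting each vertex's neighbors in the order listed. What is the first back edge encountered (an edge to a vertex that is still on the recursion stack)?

DFS from H (visiting each vertex's neighbors in the order listed); mark gray on enter, black on exit:
H gray
  B gray
    F gray
      C gray
        G gray
          D gray
            J gray
              J→F: F is gray → back edge
First back edge: J → F.

J→F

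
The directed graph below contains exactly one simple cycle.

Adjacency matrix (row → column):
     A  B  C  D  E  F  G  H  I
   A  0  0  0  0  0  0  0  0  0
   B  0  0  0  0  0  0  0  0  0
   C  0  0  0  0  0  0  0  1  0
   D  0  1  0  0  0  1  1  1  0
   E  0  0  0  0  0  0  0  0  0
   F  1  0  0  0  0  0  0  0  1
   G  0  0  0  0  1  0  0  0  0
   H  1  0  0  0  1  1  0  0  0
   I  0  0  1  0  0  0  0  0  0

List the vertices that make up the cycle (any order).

C, F, H, I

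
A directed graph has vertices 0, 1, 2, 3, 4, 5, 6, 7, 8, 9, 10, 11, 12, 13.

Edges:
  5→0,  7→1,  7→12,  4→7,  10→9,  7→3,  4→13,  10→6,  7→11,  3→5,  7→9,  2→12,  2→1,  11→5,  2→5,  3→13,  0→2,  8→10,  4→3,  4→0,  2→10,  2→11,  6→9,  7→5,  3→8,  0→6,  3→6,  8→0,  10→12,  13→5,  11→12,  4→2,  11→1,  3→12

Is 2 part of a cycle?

Yes

2 is on a cycle iff 2 can reach itself via ≥1 edge.
2 → 5 → 0 → 2 — yes.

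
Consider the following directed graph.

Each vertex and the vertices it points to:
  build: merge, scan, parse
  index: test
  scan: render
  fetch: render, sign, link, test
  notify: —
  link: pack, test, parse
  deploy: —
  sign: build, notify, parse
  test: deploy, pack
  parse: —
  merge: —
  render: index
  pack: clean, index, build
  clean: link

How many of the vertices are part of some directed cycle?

8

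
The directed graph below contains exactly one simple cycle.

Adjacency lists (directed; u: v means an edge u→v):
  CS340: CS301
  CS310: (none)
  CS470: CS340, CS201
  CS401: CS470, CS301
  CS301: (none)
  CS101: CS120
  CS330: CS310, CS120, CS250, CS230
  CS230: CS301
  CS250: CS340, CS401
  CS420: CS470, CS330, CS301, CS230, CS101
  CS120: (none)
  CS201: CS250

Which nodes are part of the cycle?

DFS with gray/black marking from CS470:
CS470 gray
  CS340 gray
    CS301 gray
    CS301 black
  CS340 black
  CS201 gray
    CS250 gray
      CS250→CS340: CS340 black — skip
      CS401 gray
        CS401→CS470: CS470 is gray → back edge
Back edge closes the cycle CS470 → CS201 → CS250 → CS401 → CS470; its vertices are {CS201, CS250, CS401, CS470}.

CS201, CS250, CS401, CS470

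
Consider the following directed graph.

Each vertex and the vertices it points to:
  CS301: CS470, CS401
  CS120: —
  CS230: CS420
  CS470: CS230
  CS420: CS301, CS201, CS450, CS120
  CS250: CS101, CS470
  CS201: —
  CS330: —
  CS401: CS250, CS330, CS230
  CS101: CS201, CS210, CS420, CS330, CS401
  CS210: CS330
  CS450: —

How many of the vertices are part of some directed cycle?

A vertex is on a directed cycle iff it belongs to a strongly connected component of size ≥ 2 (or has a self-loop).
The vertices on cycles are {CS101, CS230, CS250, CS301, CS401, CS420, CS470} — 7 in total.

7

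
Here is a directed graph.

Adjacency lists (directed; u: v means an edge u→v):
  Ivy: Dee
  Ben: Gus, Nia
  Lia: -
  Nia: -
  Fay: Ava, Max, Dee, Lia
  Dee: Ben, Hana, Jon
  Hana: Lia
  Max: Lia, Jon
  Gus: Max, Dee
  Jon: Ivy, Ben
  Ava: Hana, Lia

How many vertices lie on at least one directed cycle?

A vertex is on a directed cycle iff it belongs to a strongly connected component of size ≥ 2 (or has a self-loop).
The vertices on cycles are {Ben, Dee, Gus, Ivy, Jon, Max} — 6 in total.

6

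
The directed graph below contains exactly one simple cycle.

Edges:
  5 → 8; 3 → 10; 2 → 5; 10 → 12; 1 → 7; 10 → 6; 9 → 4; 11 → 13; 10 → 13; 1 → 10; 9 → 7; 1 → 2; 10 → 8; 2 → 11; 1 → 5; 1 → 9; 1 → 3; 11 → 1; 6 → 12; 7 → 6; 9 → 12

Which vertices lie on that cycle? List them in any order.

1, 2, 11

DFS with gray/black marking from 1:
1 gray
  3 gray
    10 gray
      8 gray
      8 black
      12 gray
      12 black
      13 gray
      13 black
      6 gray
        6→12: 12 black — skip
      6 black
    10 black
  3 black
  9 gray
    9→12: 12 black — skip
    7 gray
      7→6: 6 black — skip
    7 black
    4 gray
    4 black
  9 black
  5 gray
    5→8: 8 black — skip
  5 black
  2 gray
    2→5: 5 black — skip
    11 gray
      11→1: 1 is gray → back edge
Back edge closes the cycle 1 → 2 → 11 → 1; its vertices are {1, 2, 11}.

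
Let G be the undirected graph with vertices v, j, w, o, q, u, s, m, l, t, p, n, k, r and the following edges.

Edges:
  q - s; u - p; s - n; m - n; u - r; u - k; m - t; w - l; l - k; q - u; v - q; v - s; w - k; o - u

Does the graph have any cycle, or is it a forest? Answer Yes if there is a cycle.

DFS, tracking each vertex's parent; an edge to a visited non-parent vertex closes a cycle.
Start from w:
visit w (parent –)
  visit l (parent w)
    l–w: parent, skip
    visit k (parent l)
      visit u (parent k)
        visit p (parent u)
          p–u: parent, skip
        visit r (parent u)
          r–u: parent, skip
        visit q (parent u)
          visit v (parent q)
            visit s (parent v)
              visit n (parent s)
                visit m (parent n)
                  visit t (parent m)
                    t–m: parent, skip
                  m–n: parent, skip
                n–s: parent, skip
              s–q: q visited and ≠ parent → cycle
Cycle: q – v – s – q.

Yes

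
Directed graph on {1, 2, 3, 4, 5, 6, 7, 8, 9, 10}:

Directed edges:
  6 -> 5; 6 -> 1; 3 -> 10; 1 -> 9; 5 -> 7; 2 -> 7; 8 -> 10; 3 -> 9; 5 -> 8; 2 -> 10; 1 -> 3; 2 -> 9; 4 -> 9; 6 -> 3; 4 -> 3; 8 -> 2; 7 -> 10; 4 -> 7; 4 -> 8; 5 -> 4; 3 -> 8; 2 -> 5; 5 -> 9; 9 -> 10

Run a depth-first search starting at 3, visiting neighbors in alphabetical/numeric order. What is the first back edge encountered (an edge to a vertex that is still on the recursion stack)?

DFS from 3 (visiting neighbors in alphabetical/numeric order); mark gray on enter, black on exit:
3 gray
  8 gray
    2 gray
      5 gray
        4 gray
          4→3: 3 is gray → back edge
First back edge: 4 → 3.

4->3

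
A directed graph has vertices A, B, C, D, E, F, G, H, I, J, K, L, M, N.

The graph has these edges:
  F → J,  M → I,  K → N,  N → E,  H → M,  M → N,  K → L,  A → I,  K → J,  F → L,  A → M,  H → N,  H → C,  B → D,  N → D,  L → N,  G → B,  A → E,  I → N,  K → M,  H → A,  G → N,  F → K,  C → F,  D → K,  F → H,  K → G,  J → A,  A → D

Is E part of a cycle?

E lies on a cycle iff there is a path from E back to itself.
Exploring from E, it never reaches itself; equivalently, its strongly connected component is a singleton.

No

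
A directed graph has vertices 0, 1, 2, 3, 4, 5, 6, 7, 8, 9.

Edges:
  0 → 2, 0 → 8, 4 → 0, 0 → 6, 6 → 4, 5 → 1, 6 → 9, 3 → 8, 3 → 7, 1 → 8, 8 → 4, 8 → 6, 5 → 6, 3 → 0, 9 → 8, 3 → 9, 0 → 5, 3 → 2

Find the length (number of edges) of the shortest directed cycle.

For each vertex v, BFS finds the shortest path from v back to v.
The shortest such closed walk is 0 → 6 → 4 → 0, length 3.

3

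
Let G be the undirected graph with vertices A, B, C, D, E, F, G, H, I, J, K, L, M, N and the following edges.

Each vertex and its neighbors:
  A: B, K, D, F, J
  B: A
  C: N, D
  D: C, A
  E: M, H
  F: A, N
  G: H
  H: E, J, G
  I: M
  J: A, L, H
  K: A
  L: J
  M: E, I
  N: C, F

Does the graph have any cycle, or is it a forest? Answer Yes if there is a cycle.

Yes

DFS, tracking each vertex's parent; an edge to a visited non-parent vertex closes a cycle.
Start from J:
visit J (parent –)
  visit A (parent J)
    visit B (parent A)
      B–A: parent, skip
    visit K (parent A)
      K–A: parent, skip
    visit D (parent A)
      visit C (parent D)
        visit N (parent C)
          N–C: parent, skip
          visit F (parent N)
            F–A: A visited and ≠ parent → cycle
Cycle: A – D – C – N – F – A.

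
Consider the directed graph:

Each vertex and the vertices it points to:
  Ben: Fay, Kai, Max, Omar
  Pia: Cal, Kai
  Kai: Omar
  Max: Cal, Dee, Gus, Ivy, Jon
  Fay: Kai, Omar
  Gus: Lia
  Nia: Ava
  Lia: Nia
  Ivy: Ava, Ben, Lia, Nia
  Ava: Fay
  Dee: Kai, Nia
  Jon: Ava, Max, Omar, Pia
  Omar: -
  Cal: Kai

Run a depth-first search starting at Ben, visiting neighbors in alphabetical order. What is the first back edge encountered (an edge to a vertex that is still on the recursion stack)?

Ivy->Ben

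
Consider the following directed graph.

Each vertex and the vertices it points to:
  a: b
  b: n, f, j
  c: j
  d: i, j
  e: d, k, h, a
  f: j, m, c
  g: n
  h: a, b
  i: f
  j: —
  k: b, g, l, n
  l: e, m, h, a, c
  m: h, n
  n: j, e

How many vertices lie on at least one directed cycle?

12

A vertex is on a directed cycle iff it belongs to a strongly connected component of size ≥ 2 (or has a self-loop).
The vertices on cycles are {a, b, d, e, f, g, h, i, k, l, m, n} — 12 in total.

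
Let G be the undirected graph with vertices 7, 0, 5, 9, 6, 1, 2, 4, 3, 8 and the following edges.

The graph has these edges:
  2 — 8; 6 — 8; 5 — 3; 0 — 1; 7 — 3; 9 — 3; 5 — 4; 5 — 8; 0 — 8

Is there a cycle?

DFS, tracking each vertex's parent; an edge to a visited non-parent vertex closes a cycle.
Start from 0:
visit 0 (parent –)
  visit 8 (parent 0)
    visit 5 (parent 8)
      5–8: parent, skip
      visit 3 (parent 5)
        3–5: parent, skip
        visit 7 (parent 3)
          7–3: parent, skip
        visit 9 (parent 3)
          9–3: parent, skip
      visit 4 (parent 5)
        4–5: parent, skip
    visit 2 (parent 8)
      2–8: parent, skip
    visit 6 (parent 8)
      6–8: parent, skip
    8–0: parent, skip
  visit 1 (parent 0)
    1–0: parent, skip
No non-parent visited neighbor found — the graph is a forest.

No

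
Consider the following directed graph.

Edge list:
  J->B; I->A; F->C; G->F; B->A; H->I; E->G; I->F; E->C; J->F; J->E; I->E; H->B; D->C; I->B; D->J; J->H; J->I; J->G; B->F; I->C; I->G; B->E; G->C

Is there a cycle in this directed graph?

No

DFS with white/gray/black marking, starting from I:
I gray
  G gray
    F gray
      C gray
      C black
    F black
    G→C: C black — skip
  G black
  I→C: C black — skip
  B gray
    B→F: F black — skip
    A gray
    A black
    E gray
      E→C: C black — skip
      E→G: G black — skip
    E black
  B black
  I→E: E black — skip
  I→F: F black — skip
  I→A: A black — skip
I black
D gray
  D→C: C black — skip
  J gray
    H gray
      H→I: I black — skip
      H→B: B black — skip
    H black
    J→G: G black — skip
    J→I: I black — skip
    J→F: F black — skip
    J→E: E black — skip
    J→B: B black — skip
  J black
D black
Every edge goes to a white or black vertex — no back edge, so the graph is acyclic.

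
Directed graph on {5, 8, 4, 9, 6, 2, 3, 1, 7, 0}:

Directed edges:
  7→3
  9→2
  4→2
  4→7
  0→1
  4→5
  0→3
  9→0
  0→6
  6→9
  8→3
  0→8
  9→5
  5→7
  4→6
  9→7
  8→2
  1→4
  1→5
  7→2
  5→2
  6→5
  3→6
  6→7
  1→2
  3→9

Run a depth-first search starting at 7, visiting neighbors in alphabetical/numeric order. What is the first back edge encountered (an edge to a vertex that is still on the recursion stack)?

DFS from 7 (visiting neighbors in alphabetical/numeric order); mark gray on enter, black on exit:
7 gray
  2 gray
  2 black
  3 gray
    6 gray
      5 gray
        5→2: 2 black — skip
        5→7: 7 is gray → back edge
First back edge: 5 → 7.

5->7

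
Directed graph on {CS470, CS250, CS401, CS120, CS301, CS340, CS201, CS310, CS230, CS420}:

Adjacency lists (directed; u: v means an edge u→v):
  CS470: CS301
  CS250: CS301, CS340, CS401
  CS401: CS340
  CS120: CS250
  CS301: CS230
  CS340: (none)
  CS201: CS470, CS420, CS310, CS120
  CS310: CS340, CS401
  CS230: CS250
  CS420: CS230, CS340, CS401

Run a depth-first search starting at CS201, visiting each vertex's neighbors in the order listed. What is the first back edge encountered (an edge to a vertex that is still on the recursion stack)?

DFS from CS201 (visiting each vertex's neighbors in the order listed); mark gray on enter, black on exit:
CS201 gray
  CS470 gray
    CS301 gray
      CS230 gray
        CS250 gray
          CS250→CS301: CS301 is gray → back edge
First back edge: CS250 → CS301.

CS250→CS301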